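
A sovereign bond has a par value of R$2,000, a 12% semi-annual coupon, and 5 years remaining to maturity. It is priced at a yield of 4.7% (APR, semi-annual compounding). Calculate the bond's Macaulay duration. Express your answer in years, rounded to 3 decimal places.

4.061 years

Periodic yield y = 0.0235. Discount each cash flow and weight by its period:
  t   CF        PV=CF/(1+0.0235)^t    t·PV
  1       120.00       117.2447       117.2447
  2       120.00       114.5528       229.1055
  3       120.00       111.9226       335.7677
  4       120.00       109.3528       437.4111
  5       120.00       106.8420       534.2100
  6       120.00       104.3889       626.3332
  7       120.00       101.9920       713.9443
  8       120.00        99.6503       797.2021
  9       120.00        97.3623       876.2603
  10    2,120.00     1,680.5730    16,805.7303
  Σ                  2,643.8813    21,473.2095
Price P = Σ PV = 2,643.8813.
Macaulay duration = Σ(t·PV) / P = 21,473.2095 / 2,643.8813 = 8.12185 half-year periods.
In years: 8.12185 / 2 = 4.06093 years.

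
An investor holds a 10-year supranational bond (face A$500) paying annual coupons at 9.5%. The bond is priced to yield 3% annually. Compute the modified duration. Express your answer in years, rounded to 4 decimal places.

Periodic yield y = 0.03. First find Macaulay duration:
  t   CF        PV=CF/(1+0.03)^t    t·PV
  1        47.50        46.1165        46.1165
  2        47.50        44.7733        89.5466
  3        47.50        43.4692       130.4077
  4        47.50        42.2031       168.8125
  5        47.50        40.9739       204.8696
  6        47.50        39.7805       238.6830
  7        47.50        38.6218       270.3529
  8        47.50        37.4969       299.9755
  9        47.50        36.4048       327.6432
  10      547.50       407.3914     4,073.9142
  Σ                    777.2316     5,850.3217
P = 777.2316; Macaulay duration = 5,850.3217 / 777.2316 = 7.52713 years.
Modified duration = D_Mac / (1 + y) = 7.52713 / 1.03 = 7.30789 years.

7.3079 years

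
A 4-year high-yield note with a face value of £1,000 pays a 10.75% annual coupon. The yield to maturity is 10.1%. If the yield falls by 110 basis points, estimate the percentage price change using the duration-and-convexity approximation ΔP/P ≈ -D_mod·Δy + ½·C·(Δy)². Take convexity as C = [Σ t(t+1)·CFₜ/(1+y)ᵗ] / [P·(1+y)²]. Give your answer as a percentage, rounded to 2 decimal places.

With y = 0.101:
  t   CF        PV=CF/(1+0.101)^t    t·PV        t(t+1)·PV
  1       107.50        97.6385        97.6385         195.2770
  2       107.50        88.6817       177.3633         532.0900
  3       107.50        80.5465       241.6394         966.5576
  4     1,107.50       753.6930     3,014.7718      15,073.8592
  Σ                  1,020.5596     3,531.4131      16,767.7838
P = 1,020.5596; D_Mac = 3.46027 yrs; D_mod = 3.14284 yrs; C = 13.55385.
Duration effect: -3.14284 × (-0.011) = +0.034571
Convexity effect: 0.5 × 13.55385 × (-0.011)² = +0.0008200
ΔP/P ≈ +0.034571 + 0.0008200 = +0.035391 = +3.5391%.

+3.54%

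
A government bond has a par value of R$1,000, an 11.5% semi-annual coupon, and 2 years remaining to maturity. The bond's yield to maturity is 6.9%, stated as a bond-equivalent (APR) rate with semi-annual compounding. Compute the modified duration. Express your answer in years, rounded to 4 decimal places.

1.7880 years

Periodic yield y = 0.0345. First find Macaulay duration:
  t   CF        PV=CF/(1+0.0345)^t    t·PV
  1        57.50        55.5824        55.5824
  2        57.50        53.7288       107.4575
  3        57.50        51.9369       155.8108
  4     1,057.50       923.3331     3,693.3323
  Σ                  1,084.5812     4,012.1831
P = 1,084.5812; Macaulay duration = 4,012.1831 / 1,084.5812 = 3.69929 half-year periods = 1.84965 years.
Modified duration = D_Mac / (1 + y) = 1.84965 / 1.0345 = 1.78796 years.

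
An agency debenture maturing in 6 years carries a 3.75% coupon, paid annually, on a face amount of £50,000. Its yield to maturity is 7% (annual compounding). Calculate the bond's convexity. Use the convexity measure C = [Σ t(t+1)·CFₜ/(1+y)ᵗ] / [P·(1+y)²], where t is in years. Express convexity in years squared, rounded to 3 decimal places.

32.086

With y = 0.07:
  t   CF        PV=CF/(1+0.07)^t    t·PV        t(t+1)·PV
  1     1,875.00     1,752.3364     1,752.3364       3,504.6729
  2     1,875.00     1,637.6976     3,275.3952       9,826.1857
  3     1,875.00     1,530.5585     4,591.6756      18,366.7022
  4     1,875.00     1,430.4285     5,721.7141      28,608.5705
  5     1,875.00     1,336.8491     6,684.2454      40,105.4726
  6    51,875.00    34,566.5029   207,399.0172   1,451,793.1201
  Σ                 42,254.3731   229,424.3839   1,552,204.7240
P = 42,254.3731.
Convexity = Σ t(t+1)·PV / [P·(1+y)²] = 1,552,204.7240 / (42,254.3731 × 1.144900) = 32.08557.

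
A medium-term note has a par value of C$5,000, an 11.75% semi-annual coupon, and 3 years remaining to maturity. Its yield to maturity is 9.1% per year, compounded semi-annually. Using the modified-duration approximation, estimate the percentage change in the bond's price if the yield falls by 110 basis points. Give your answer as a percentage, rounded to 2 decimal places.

+2.76%

Periodic yield y = 0.0455. Modified duration first:
  t   CF        PV=CF/(1+0.0455)^t    t·PV
  1       293.75       280.9660       280.9660
  2       293.75       268.7384       537.4769
  3       293.75       257.0430       771.1290
  4       293.75       245.8565       983.4261
  5       293.75       235.1569     1,175.7844
  6     5,293.75     4,053.3976    24,320.3855
  Σ                  5,341.1585    28,069.1679
P = 5,341.1585; D_Mac = 5.25526 half-year periods = 2.62763 yrs; D_mod = 2.62763/(1+0.0455) = 2.51328 yrs.
ΔP/P ≈ -D_mod · Δy = -2.51328 × (-0.011) = +0.027646 = +2.7646%.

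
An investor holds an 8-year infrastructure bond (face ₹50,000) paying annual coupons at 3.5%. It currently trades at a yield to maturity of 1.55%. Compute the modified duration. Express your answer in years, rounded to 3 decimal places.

7.073 years

Periodic yield y = 0.0155. First find Macaulay duration:
  t   CF        PV=CF/(1+0.0155)^t    t·PV
  1     1,750.00     1,723.2890     1,723.2890
  2     1,750.00     1,696.9857     3,393.9715
  3     1,750.00     1,671.0839     5,013.2518
  4     1,750.00     1,645.5775     6,582.3100
  5     1,750.00     1,620.4604     8,102.3018
  6     1,750.00     1,595.7266     9,574.3595
  7     1,750.00     1,571.3704    10,999.5925
  8    51,750.00    45,758.4107   366,067.2858
  Σ                 57,282.9042   411,456.3619
P = 57,282.9042; Macaulay duration = 411,456.3619 / 57,282.9042 = 7.18288 years.
Modified duration = D_Mac / (1 + y) = 7.18288 / 1.0155 = 7.07325 years.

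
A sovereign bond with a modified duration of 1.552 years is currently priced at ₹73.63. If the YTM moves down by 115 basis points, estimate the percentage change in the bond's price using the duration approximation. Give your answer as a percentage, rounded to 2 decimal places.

+1.78%

Duration approximation: ΔP/P ≈ -D_mod · Δy = -1.552 × (-0.0115) = +0.017848.
As a percentage: +1.7848%.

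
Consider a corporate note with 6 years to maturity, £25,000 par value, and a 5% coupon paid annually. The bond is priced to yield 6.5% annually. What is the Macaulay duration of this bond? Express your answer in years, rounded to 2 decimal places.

5.30 years

Periodic yield y = 0.065. Discount each cash flow and weight by its year:
  t   CF        PV=CF/(1+0.065)^t    t·PV
  1     1,250.00     1,173.7089     1,173.7089
  2     1,250.00     1,102.0741     2,204.1482
  3     1,250.00     1,034.8114     3,104.4341
  4     1,250.00       971.6539     3,886.6155
  5     1,250.00       912.3510     4,561.7552
  6    26,250.00    17,990.0206   107,940.1237
  Σ                 23,184.6199   122,870.7856
Price P = Σ PV = 23,184.6199.
Macaulay duration = Σ(t·PV) / P = 122,870.7856 / 23,184.6199 = 5.29967 years.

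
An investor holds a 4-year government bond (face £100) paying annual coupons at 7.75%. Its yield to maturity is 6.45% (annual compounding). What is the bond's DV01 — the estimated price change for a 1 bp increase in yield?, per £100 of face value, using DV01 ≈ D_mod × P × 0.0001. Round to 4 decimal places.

£0.0353

Periodic yield y = 0.0645.
  t   CF        PV=CF/(1+0.0645)^t    t·PV
  1         7.75         7.2804         7.2804
  2         7.75         6.8393        13.6786
  3         7.75         6.4249        19.2746
  4       107.75        83.9140       335.6561
  Σ                    104.4586       375.8897
P = 104.4586; D_Mac = 3.59846 yrs; D_mod = 3.38042 yrs.
DV01 ≈ 3.38042 × 104.4586 × 0.0001 = 0.035311.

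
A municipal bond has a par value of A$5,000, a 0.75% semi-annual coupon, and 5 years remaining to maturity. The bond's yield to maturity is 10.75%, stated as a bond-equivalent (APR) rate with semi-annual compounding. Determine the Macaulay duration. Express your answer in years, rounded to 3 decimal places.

4.887 years

Periodic yield y = 0.05375. Discount each cash flow and weight by its period:
  t   CF        PV=CF/(1+0.05375)^t    t·PV
  1        18.75        17.7936        17.7936
  2        18.75        16.8860        33.7719
  3        18.75        16.0246        48.0739
  4        18.75        15.2073        60.8290
  5        18.75        14.4316        72.1578
  6        18.75        13.6954        82.1726
  7        18.75        12.9969        90.9780
  8        18.75        12.3339        98.6712
  9        18.75        11.7048       105.3430
  10    5,018.75     2,973.1696    29,731.6962
  Σ                  3,104.2436    30,341.4873
Price P = Σ PV = 3,104.2436.
Macaulay duration = Σ(t·PV) / P = 30,341.4873 / 3,104.2436 = 9.77420 half-year periods.
In years: 9.77420 / 2 = 4.88710 years.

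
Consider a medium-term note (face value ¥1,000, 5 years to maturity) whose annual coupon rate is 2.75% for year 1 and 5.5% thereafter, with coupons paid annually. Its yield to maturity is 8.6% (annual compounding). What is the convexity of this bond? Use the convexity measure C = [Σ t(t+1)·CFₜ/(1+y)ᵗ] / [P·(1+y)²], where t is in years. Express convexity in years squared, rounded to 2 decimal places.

With y = 0.086:
  t   CF        PV=CF/(1+0.086)^t    t·PV        t(t+1)·PV
  1        27.50        25.3223        25.3223          50.6446
  2        55.00        46.6340        93.2681         279.8042
  3        55.00        42.9411       128.8233         515.2933
  4        55.00        39.5406       158.1624         790.8122
  5     1,055.00       698.3986     3,491.9928      20,951.9567
  Σ                    852.8366     3,897.5689      22,588.5110
P = 852.8366.
Convexity = Σ t(t+1)·PV / [P·(1+y)²] = 22,588.5110 / (852.8366 × 1.179396) = 22.45754.

22.46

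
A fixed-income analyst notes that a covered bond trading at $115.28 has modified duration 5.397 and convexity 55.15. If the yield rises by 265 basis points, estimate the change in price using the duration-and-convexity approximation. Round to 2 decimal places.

Duration effect: -D_mod·Δy = -5.397 × (+0.0265) = -0.1430205
Convexity effect: ½·C·(Δy)² = 0.5 × 55.15 × (0.0265)² = +0.01936454375
ΔP/P ≈ -0.1430205 + 0.01936454375 = -0.12365595625
ΔP ≈ 115.28 × (-0.12365595625) = -14.2550586365.

-$14.26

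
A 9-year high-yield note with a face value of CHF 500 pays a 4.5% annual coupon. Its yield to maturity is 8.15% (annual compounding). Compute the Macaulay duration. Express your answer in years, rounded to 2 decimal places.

7.37 years

Periodic yield y = 0.0815. Discount each cash flow and weight by its year:
  t   CF        PV=CF/(1+0.0815)^t    t·PV
  1        22.50        20.8044        20.8044
  2        22.50        19.2367        38.4733
  3        22.50        17.7870        53.3610
  4        22.50        16.4466        65.7864
  5        22.50        15.2072        76.0361
  6        22.50        14.0612        84.3674
  7        22.50        13.0016        91.0112
  8        22.50        12.0218        96.1746
  9       522.50       258.1354     2,323.2187
  Σ                    386.7020     2,849.2332
Price P = Σ PV = 386.7020.
Macaulay duration = Σ(t·PV) / P = 2,849.2332 / 386.7020 = 7.36803 years.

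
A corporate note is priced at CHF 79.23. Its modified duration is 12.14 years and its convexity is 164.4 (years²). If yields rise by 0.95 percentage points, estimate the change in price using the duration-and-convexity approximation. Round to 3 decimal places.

-CHF 8.550

Duration effect: -D_mod·Δy = -12.14 × (+0.0095) = -0.115330
Convexity effect: ½·C·(Δy)² = 0.5 × 164.4 × (0.0095)² = +0.00741855
ΔP/P ≈ -0.115330 + 0.00741855 = -0.10791145
ΔP ≈ 79.23 × (-0.10791145) = -8.5498241835.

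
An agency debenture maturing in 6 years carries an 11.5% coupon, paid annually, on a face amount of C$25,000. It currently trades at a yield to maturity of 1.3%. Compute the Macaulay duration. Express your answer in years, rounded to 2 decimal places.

Periodic yield y = 0.013. Discount each cash flow and weight by its year:
  t   CF        PV=CF/(1+0.013)^t    t·PV
  1     2,875.00     2,838.1046     2,838.1046
  2     2,875.00     2,801.6828     5,603.3655
  3     2,875.00     2,765.7283     8,297.1849
  4     2,875.00     2,730.2352    10,920.9410
  5     2,875.00     2,695.1977    13,475.9883
  6    27,875.00    25,796.3466   154,778.0797
  Σ                 39,627.2952   195,913.6641
Price P = Σ PV = 39,627.2952.
Macaulay duration = Σ(t·PV) / P = 195,913.6641 / 39,627.2952 = 4.94391 years.

4.94 years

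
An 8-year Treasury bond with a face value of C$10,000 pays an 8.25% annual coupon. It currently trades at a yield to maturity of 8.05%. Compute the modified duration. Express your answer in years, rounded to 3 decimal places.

Periodic yield y = 0.0805. First find Macaulay duration:
  t   CF        PV=CF/(1+0.0805)^t    t·PV
  1       825.00       763.5354       763.5354
  2       825.00       706.6501     1,413.3001
  3       825.00       654.0028     1,962.0085
  4       825.00       605.2780     2,421.1119
  5       825.00       560.1832     2,800.9161
  6       825.00       518.4481     3,110.6888
  7       825.00       479.8224     3,358.7570
  8    10,825.00     5,826.7950    46,614.3596
  Σ                 10,114.7150    62,444.6775
P = 10,114.7150; Macaulay duration = 62,444.6775 / 10,114.7150 = 6.17365 years.
Modified duration = D_Mac / (1 + y) = 6.17365 / 1.0805 = 5.71369 years.

5.714 years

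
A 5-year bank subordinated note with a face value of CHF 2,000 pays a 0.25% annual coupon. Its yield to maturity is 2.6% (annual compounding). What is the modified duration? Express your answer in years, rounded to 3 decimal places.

Periodic yield y = 0.026. First find Macaulay duration:
  t   CF        PV=CF/(1+0.026)^t    t·PV
  1         5.00         4.8733         4.8733
  2         5.00         4.7498         9.4996
  3         5.00         4.6294        13.8883
  4         5.00         4.5121        18.0485
  5     2,005.00     1,763.5086     8,817.5428
  Σ                  1,782.2732     8,863.8525
P = 1,782.2732; Macaulay duration = 8,863.8525 / 1,782.2732 = 4.97334 years.
Modified duration = D_Mac / (1 + y) = 4.97334 / 1.026 = 4.84731 years.

4.847 years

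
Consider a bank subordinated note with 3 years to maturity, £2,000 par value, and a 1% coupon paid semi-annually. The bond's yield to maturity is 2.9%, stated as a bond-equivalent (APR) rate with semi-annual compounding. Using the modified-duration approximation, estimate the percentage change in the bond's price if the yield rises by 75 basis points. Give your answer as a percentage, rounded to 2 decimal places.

Periodic yield y = 0.0145. Modified duration first:
  t   CF        PV=CF/(1+0.0145)^t    t·PV
  1        10.00         9.8571         9.8571
  2        10.00         9.7162        19.4324
  3        10.00         9.5773        28.7319
  4        10.00         9.4404        37.7617
  5        10.00         9.3055        46.5275
  6     2,010.00     1,843.6724    11,062.0343
  Σ                  1,891.5689    11,204.3449
P = 1,891.5689; D_Mac = 5.92331 half-year periods = 2.96165 yrs; D_mod = 2.96165/(1+0.0145) = 2.91932 yrs.
ΔP/P ≈ -D_mod · Δy = -2.91932 × (+0.0075) = -0.021895 = -2.1895%.

-2.19%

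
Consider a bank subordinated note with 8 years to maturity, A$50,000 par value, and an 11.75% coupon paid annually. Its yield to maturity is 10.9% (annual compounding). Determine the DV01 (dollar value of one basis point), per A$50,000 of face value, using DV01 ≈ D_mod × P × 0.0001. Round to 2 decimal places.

Periodic yield y = 0.109.
  t   CF        PV=CF/(1+0.109)^t    t·PV
  1     5,875.00     5,297.5654     5,297.5654
  2     5,875.00     4,776.8849     9,553.7698
  3     5,875.00     4,307.3804    12,922.1413
  4     5,875.00     3,884.0220    15,536.0882
  5     5,875.00     3,502.2742    17,511.3708
  6     5,875.00     3,158.0470    18,948.2822
  7     5,875.00     2,847.6529    19,933.5701
  8    55,875.00    24,421.0969   195,368.7752
  Σ                 52,194.9238   295,071.5631
P = 52,194.9238; D_Mac = 5.65326 yrs; D_mod = 5.09762 yrs.
DV01 ≈ 5.09762 × 52,194.9238 × 0.0001 = 26.606994.

A$26.61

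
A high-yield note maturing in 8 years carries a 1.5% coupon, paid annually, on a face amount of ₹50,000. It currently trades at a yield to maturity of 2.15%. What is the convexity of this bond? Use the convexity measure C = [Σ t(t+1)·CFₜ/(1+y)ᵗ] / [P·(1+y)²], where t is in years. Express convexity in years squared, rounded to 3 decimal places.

With y = 0.0215:
  t   CF        PV=CF/(1+0.0215)^t    t·PV        t(t+1)·PV
  1       750.00       734.2144       734.2144       1,468.4288
  2       750.00       718.7610     1,437.5221       4,312.5662
  3       750.00       703.6329     2,110.8988       8,443.5950
  4       750.00       688.8232     2,755.2929      13,776.4644
  5       750.00       674.3252     3,371.6261      20,229.7569
  6       750.00       660.1324     3,960.7943      27,725.5601
  7       750.00       646.2383     4,523.6678      36,189.3426
  8    50,750.00    42,808.4082   342,467.2653   3,082,205.3878
  Σ                 47,634.5356   361,361.2817   3,194,351.1017
P = 47,634.5356.
Convexity = Σ t(t+1)·PV / [P·(1+y)²] = 3,194,351.1017 / (47,634.5356 × 1.043462) = 64.26640.

64.266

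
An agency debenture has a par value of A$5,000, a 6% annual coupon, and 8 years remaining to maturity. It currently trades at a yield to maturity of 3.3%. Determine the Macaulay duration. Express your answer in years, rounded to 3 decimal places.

6.714 years

Periodic yield y = 0.033. Discount each cash flow and weight by its year:
  t   CF        PV=CF/(1+0.033)^t    t·PV
  1       300.00       290.4163       290.4163
  2       300.00       281.1387       562.2774
  3       300.00       272.1575       816.4725
  4       300.00       263.4632     1,053.8528
  5       300.00       255.0467     1,275.2333
  6       300.00       246.8990     1,481.3940
  7       300.00       239.0116     1,673.0813
  8     5,300.00     4,087.6462    32,701.1695
  Σ                  5,935.7791    39,853.8970
Price P = Σ PV = 5,935.7791.
Macaulay duration = Σ(t·PV) / P = 39,853.8970 / 5,935.7791 = 6.71418 years.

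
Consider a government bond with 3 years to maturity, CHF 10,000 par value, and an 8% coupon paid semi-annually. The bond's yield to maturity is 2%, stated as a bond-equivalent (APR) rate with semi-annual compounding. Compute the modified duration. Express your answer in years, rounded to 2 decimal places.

2.72 years

Periodic yield y = 0.01. First find Macaulay duration:
  t   CF        PV=CF/(1+0.01)^t    t·PV
  1       400.00       396.0396       396.0396
  2       400.00       392.1184       784.2368
  3       400.00       388.2361     1,164.7082
  4       400.00       384.3921     1,537.5686
  5       400.00       380.5863     1,902.9314
  6    10,400.00     9,797.2704    58,783.6227
  Σ                 11,738.6429    64,569.1072
P = 11,738.6429; Macaulay duration = 64,569.1072 / 11,738.6429 = 5.50056 half-year periods = 2.75028 years.
Modified duration = D_Mac / (1 + y) = 2.75028 / 1.01 = 2.72305 years.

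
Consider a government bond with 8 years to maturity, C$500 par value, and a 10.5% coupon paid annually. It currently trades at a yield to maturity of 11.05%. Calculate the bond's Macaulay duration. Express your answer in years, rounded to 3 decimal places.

Periodic yield y = 0.1105. Discount each cash flow and weight by its year:
  t   CF        PV=CF/(1+0.1105)^t    t·PV
  1        52.50        47.2760        47.2760
  2        52.50        42.5718        85.1436
  3        52.50        38.3357       115.0072
  4        52.50        34.5211       138.0845
  5        52.50        31.0861       155.4306
  6        52.50        27.9929       167.9574
  7        52.50        25.2075       176.4523
  8       552.50       238.8822     1,911.0576
  Σ                    485.8734     2,796.4092
Price P = Σ PV = 485.8734.
Macaulay duration = Σ(t·PV) / P = 2,796.4092 / 485.8734 = 5.75543 years.

5.755 years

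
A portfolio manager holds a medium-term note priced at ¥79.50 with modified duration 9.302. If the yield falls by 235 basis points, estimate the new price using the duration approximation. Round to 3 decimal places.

Duration approximation: ΔP/P ≈ -D_mod · Δy = -9.302 × (-0.0235) = +0.218597.
New price ≈ 79.50 × (1 + 0.218597) = 96.8784615.

¥96.878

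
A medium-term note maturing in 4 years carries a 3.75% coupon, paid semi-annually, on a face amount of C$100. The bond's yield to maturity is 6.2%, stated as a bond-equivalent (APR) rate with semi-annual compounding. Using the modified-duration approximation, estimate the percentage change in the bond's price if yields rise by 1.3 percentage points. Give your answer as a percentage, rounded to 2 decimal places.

Periodic yield y = 0.031. Modified duration first:
  t   CF        PV=CF/(1+0.031)^t    t·PV
  1        1.875         1.8186         1.8186
  2        1.875         1.7639         3.5279
  3        1.875         1.7109         5.1327
  4        1.875         1.6595         6.6378
  5        1.875         1.6096         8.0478
  6        1.875         1.5612         9.3670
  7        1.875         1.5142        10.5996
  8      101.875        79.7992       638.3933
  Σ                     91.4370       683.5247
P = 91.4370; D_Mac = 7.47536 half-year periods = 3.73768 yrs; D_mod = 3.73768/(1+0.031) = 3.62530 yrs.
ΔP/P ≈ -D_mod · Δy = -3.62530 × (+0.013) = -0.047129 = -4.7129%.

-4.71%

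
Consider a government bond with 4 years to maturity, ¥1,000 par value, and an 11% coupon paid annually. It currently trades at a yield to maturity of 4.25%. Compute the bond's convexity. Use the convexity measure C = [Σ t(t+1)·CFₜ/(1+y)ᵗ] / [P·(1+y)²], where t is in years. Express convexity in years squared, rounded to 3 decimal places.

15.374

With y = 0.0425:
  t   CF        PV=CF/(1+0.0425)^t    t·PV        t(t+1)·PV
  1       110.00       105.5156       105.5156         211.0312
  2       110.00       101.2140       202.4280         607.2840
  3       110.00        97.0878       291.2633       1,165.0532
  4     1,110.00       939.7638     3,759.0553      18,795.2765
  Σ                  1,243.5812     4,358.2622      20,778.6448
P = 1,243.5812.
Convexity = Σ t(t+1)·PV / [P·(1+y)²] = 20,778.6448 / (1,243.5812 × 1.086806) = 15.37414.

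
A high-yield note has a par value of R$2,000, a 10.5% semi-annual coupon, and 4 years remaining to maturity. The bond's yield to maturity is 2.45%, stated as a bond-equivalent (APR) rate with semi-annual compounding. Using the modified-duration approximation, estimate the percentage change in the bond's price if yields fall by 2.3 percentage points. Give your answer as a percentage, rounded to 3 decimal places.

+7.855%

Periodic yield y = 0.01225. Modified duration first:
  t   CF        PV=CF/(1+0.01225)^t    t·PV
  1       105.00       103.7293       103.7293
  2       105.00       102.4740       204.9480
  3       105.00       101.2339       303.7017
  4       105.00       100.0088       400.0351
  5       105.00        98.7985       493.9925
  6       105.00        97.6029       585.6172
  7       105.00        96.4217       674.9519
  8     2,105.00     1,909.6326    15,277.0607
  Σ                  2,609.9017    18,044.0365
P = 2,609.9017; D_Mac = 6.91368 half-year periods = 3.45684 yrs; D_mod = 3.45684/(1+0.01225) = 3.41501 yrs.
ΔP/P ≈ -D_mod · Δy = -3.41501 × (-0.023) = +0.078545 = +7.8545%.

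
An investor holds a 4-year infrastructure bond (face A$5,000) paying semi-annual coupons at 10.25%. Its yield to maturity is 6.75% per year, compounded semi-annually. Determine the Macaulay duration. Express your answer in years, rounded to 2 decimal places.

3.42 years

Periodic yield y = 0.03375. Discount each cash flow and weight by its period:
  t   CF        PV=CF/(1+0.03375)^t    t·PV
  1       256.25       247.8839       247.8839
  2       256.25       239.7910       479.5819
  3       256.25       231.9622       695.8867
  4       256.25       224.3891       897.5565
  5       256.25       217.0632     1,085.3162
  6       256.25       209.9765     1,259.8591
  7       256.25       203.1212     1,421.8483
  8     5,256.25     4,030.4342    32,243.4734
  Σ                  5,604.6214    38,331.4060
Price P = Σ PV = 5,604.6214.
Macaulay duration = Σ(t·PV) / P = 38,331.4060 / 5,604.6214 = 6.83925 half-year periods.
In years: 6.83925 / 2 = 3.41962 years.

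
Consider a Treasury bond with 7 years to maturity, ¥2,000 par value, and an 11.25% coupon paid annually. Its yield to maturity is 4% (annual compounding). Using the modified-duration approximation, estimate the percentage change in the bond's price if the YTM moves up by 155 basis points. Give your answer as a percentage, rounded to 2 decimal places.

-8.22%

Periodic yield y = 0.04. Modified duration first:
  t   CF        PV=CF/(1+0.04)^t    t·PV
  1       225.00       216.3462       216.3462
  2       225.00       208.0251       416.0503
  3       225.00       200.0242       600.0725
  4       225.00       192.3309       769.3238
  5       225.00       184.9336       924.6680
  6       225.00       177.8208     1,066.9246
  7     2,225.00     1,690.8171    11,835.7199
  Σ                  2,870.2979    15,829.1053
P = 2,870.2979; D_Mac = 5.51480 yrs; D_mod = 5.51480/(1+0.04) = 5.30269 yrs.
ΔP/P ≈ -D_mod · Δy = -5.30269 × (+0.0155) = -0.082192 = -8.2192%.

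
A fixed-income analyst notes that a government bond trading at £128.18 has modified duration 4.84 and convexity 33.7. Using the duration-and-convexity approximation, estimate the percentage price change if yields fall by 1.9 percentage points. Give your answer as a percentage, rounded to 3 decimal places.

Duration effect: -D_mod·Δy = -4.84 × (-0.019) = +0.091960
Convexity effect: ½·C·(Δy)² = 0.5 × 33.7 × (-0.019)² = +0.00608285
ΔP/P ≈ +0.091960 + 0.00608285 = +0.09804285
= +9.804285%.

+9.804%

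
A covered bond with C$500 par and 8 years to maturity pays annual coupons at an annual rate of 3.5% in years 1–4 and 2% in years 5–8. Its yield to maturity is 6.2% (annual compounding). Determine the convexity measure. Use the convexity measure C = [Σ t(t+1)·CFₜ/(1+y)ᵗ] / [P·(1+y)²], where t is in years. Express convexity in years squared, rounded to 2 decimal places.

54.01

With y = 0.062:
  t   CF        PV=CF/(1+0.062)^t    t·PV        t(t+1)·PV
  1        17.50        16.4783        16.4783          32.9567
  2        17.50        15.5163        31.0327          93.0980
  3        17.50        14.6105        43.8314         175.3258
  4        17.50        13.7575        55.0301         275.1503
  5        10.00         7.4025        37.0124         222.0745
  6        10.00         6.9703        41.8219         292.7536
  7        10.00         6.5634        45.9437         367.5500
  8       510.00       315.1912     2,521.5294      22,693.7642
  Σ                    396.4900     2,792.6800      24,152.6730
P = 396.4900.
Convexity = Σ t(t+1)·PV / [P·(1+y)²] = 24,152.6730 / (396.4900 × 1.127844) = 54.01121.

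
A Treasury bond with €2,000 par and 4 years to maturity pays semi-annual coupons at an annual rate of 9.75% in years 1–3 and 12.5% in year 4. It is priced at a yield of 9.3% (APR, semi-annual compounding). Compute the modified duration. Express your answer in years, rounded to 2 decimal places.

3.27 years

Periodic yield y = 0.0465. First find Macaulay duration:
  t   CF        PV=CF/(1+0.0465)^t    t·PV
  1        97.50        93.1677        93.1677
  2        97.50        89.0279       178.0558
  3        97.50        85.0721       255.2162
  4        97.50        81.2920       325.1679
  5        97.50        77.6799       388.3993
  6        97.50        74.2282       445.3695
  7       125.00        90.9359       636.5513
  8     2,125.00     1,477.2196    11,817.7571
  Σ                  2,068.6233    14,139.6848
P = 2,068.6233; Macaulay duration = 14,139.6848 / 2,068.6233 = 6.83531 half-year periods = 3.41766 years.
Modified duration = D_Mac / (1 + y) = 3.41766 / 1.0465 = 3.26580 years.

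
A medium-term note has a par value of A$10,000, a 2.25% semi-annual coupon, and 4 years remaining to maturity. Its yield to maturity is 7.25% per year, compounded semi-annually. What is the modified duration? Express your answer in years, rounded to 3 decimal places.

3.695 years

Periodic yield y = 0.03625. First find Macaulay duration:
  t   CF        PV=CF/(1+0.03625)^t    t·PV
  1       112.50       108.5645       108.5645
  2       112.50       104.7667       209.5335
  3       112.50       101.1018       303.3054
  4       112.50        97.5651       390.2603
  5       112.50        94.1521       470.7603
  6       112.50        90.8584       545.1506
  7       112.50        87.6800       613.7602
  8    10,112.50     7,605.7525    60,846.0196
  Σ                  8,290.4411    63,487.3545
P = 8,290.4411; Macaulay duration = 63,487.3545 / 8,290.4411 = 7.65790 half-year periods = 3.82895 years.
Modified duration = D_Mac / (1 + y) = 3.82895 / 1.03625 = 3.69501 years.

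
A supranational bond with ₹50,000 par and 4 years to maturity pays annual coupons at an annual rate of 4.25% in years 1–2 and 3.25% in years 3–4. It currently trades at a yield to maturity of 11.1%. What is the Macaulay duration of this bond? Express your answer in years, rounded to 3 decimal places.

Periodic yield y = 0.111. Discount each cash flow and weight by its year:
  t   CF        PV=CF/(1+0.111)^t    t·PV
  1     2,125.00     1,912.6913     1,912.6913
  2     2,125.00     1,721.5943     3,443.1886
  3     1,625.00     1,184.9805     3,554.9414
  4    51,625.00    33,884.7144   135,538.8574
  Σ                 38,703.9804   144,449.6787
Price P = Σ PV = 38,703.9804.
Macaulay duration = Σ(t·PV) / P = 144,449.6787 / 38,703.9804 = 3.73217 years.

3.732 years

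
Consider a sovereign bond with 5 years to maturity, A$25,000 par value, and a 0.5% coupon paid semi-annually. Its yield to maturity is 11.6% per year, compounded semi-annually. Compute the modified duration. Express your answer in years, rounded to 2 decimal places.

4.65 years

Periodic yield y = 0.058. First find Macaulay duration:
  t   CF        PV=CF/(1+0.058)^t    t·PV
  1        62.50        59.0737        59.0737
  2        62.50        55.8353       111.6706
  3        62.50        52.7744       158.3231
  4        62.50        49.8813       199.5250
  5        62.50        47.1467       235.7337
  6        62.50        44.5621       267.3728
  7        62.50        42.1192       294.8346
  8        62.50        39.8102       318.4818
  9        62.50        37.6278       338.6503
  10   25,062.50    14,261.5823   142,615.8232
  Σ                 14,690.4131   144,599.4888
P = 14,690.4131; Macaulay duration = 144,599.4888 / 14,690.4131 = 9.84312 half-year periods = 4.92156 years.
Modified duration = D_Mac / (1 + y) = 4.92156 / 1.058 = 4.65176 years.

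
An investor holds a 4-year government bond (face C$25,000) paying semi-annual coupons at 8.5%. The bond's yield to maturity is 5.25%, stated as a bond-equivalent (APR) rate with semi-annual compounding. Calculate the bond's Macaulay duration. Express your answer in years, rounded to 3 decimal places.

3.506 years

Periodic yield y = 0.02625. Discount each cash flow and weight by its period:
  t   CF        PV=CF/(1+0.02625)^t    t·PV
  1     1,062.50     1,035.3228     1,035.3228
  2     1,062.50     1,008.8407     2,017.6814
  3     1,062.50       983.0360     2,949.1080
  4     1,062.50       957.8914     3,831.5655
  5     1,062.50       933.3899     4,666.9494
  6     1,062.50       909.5151     5,457.0907
  7     1,062.50       886.2510     6,203.7571
  8    26,062.50    21,183.1583   169,465.2663
  Σ                 27,897.4052   195,626.7411
Price P = Σ PV = 27,897.4052.
Macaulay duration = Σ(t·PV) / P = 195,626.7411 / 27,897.4052 = 7.01236 half-year periods.
In years: 7.01236 / 2 = 3.50618 years.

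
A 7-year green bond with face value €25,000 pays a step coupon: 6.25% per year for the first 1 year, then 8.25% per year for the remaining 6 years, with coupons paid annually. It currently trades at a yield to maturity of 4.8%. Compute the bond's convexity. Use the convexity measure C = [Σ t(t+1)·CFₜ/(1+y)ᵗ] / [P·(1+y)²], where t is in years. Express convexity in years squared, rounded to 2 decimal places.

With y = 0.048:
  t   CF        PV=CF/(1+0.048)^t    t·PV        t(t+1)·PV
  1     1,562.50     1,490.9351     1,490.9351       2,981.8702
  2     2,062.50     1,877.8954     3,755.7907      11,267.3722
  3     2,062.50     1,791.8849     5,375.6547      21,502.6188
  4     2,062.50     1,709.8138     6,839.2553      34,196.2767
  5     2,062.50     1,631.5018     8,157.5088      48,945.0525
  6     2,062.50     1,556.7765     9,340.6589      65,384.6121
  7    27,062.50    19,491.2160   136,438.5123   1,091,508.0981
  Σ                 29,550.0235   171,398.3158   1,275,785.9007
P = 29,550.0235.
Convexity = Σ t(t+1)·PV / [P·(1+y)²] = 1,275,785.9007 / (29,550.0235 × 1.098304) = 39.30949.

39.31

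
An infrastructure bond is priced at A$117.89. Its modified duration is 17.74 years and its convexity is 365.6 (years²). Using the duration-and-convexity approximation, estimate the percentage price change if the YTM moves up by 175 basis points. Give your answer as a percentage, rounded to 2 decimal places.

Duration effect: -D_mod·Δy = -17.74 × (+0.0175) = -0.310450
Convexity effect: ½·C·(Δy)² = 0.5 × 365.6 × (0.0175)² = +0.0559825
ΔP/P ≈ -0.310450 + 0.0559825 = -0.2544675
= -25.44675%.

-25.45%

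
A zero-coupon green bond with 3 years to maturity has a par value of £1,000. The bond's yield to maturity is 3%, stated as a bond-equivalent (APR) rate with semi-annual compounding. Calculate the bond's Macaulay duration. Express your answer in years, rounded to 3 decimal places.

A zero-coupon bond has a single cash flow at maturity, so its Macaulay duration equals its maturity: 3 years.
(Equivalently: 6 semi-annual periods ÷ 2 = 3 years.)

3.000 years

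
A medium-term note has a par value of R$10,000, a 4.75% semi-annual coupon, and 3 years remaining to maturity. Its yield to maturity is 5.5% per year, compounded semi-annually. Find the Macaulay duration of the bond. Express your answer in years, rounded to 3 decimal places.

Periodic yield y = 0.0275. Discount each cash flow and weight by its period:
  t   CF        PV=CF/(1+0.0275)^t    t·PV
  1       237.50       231.1436       231.1436
  2       237.50       224.9572       449.9145
  3       237.50       218.9365       656.8094
  4       237.50       213.0769       852.3074
  5       237.50       207.3741     1,036.8704
  6    10,237.50     8,699.6731    52,198.0383
  Σ                  9,795.1612    55,425.0836
Price P = Σ PV = 9,795.1612.
Macaulay duration = Σ(t·PV) / P = 55,425.0836 / 9,795.1612 = 5.65841 half-year periods.
In years: 5.65841 / 2 = 2.82921 years.

2.829 years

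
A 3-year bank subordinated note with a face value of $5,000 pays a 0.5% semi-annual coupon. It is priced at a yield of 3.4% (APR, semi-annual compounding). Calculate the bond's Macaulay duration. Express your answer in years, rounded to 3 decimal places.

Periodic yield y = 0.017. Discount each cash flow and weight by its period:
  t   CF        PV=CF/(1+0.017)^t    t·PV
  1        12.50        12.2911        12.2911
  2        12.50        12.0856        24.1712
  3        12.50        11.8836        35.6507
  4        12.50        11.6849        46.7397
  5        12.50        11.4896        57.4480
  6     5,012.50     4,530.3178    27,181.9068
  Σ                  4,589.7526    27,358.2075
Price P = Σ PV = 4,589.7526.
Macaulay duration = Σ(t·PV) / P = 27,358.2075 / 4,589.7526 = 5.96072 half-year periods.
In years: 5.96072 / 2 = 2.98036 years.

2.980 years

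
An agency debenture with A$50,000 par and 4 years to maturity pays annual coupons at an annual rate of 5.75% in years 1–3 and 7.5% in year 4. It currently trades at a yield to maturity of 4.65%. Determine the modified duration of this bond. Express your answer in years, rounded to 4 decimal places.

Periodic yield y = 0.0465. First find Macaulay duration:
  t   CF        PV=CF/(1+0.0465)^t    t·PV
  1     2,875.00     2,747.2527     2,747.2527
  2     2,875.00     2,625.1818     5,250.3636
  3     2,875.00     2,508.5349     7,525.6048
  4    53,750.00    44,814.8078   179,259.2311
  Σ                 52,695.7772   194,782.4522
P = 52,695.7772; Macaulay duration = 194,782.4522 / 52,695.7772 = 3.69636 years.
Modified duration = D_Mac / (1 + y) = 3.69636 / 1.0465 = 3.53211 years.

3.5321 years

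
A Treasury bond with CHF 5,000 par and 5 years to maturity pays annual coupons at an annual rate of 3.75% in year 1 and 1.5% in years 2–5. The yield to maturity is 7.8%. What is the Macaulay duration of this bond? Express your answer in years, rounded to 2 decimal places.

Periodic yield y = 0.078. Discount each cash flow and weight by its year:
  t   CF        PV=CF/(1+0.078)^t    t·PV
  1       187.50       173.9332       173.9332
  2        75.00        64.5392       129.0784
  3        75.00        59.8694       179.6082
  4        75.00        55.5375       222.1499
  5     5,075.00     3,486.1193    17,430.5964
  Σ                  3,839.9986    18,135.3662
Price P = Σ PV = 3,839.9986.
Macaulay duration = Σ(t·PV) / P = 18,135.3662 / 3,839.9986 = 4.72275 years.

4.72 years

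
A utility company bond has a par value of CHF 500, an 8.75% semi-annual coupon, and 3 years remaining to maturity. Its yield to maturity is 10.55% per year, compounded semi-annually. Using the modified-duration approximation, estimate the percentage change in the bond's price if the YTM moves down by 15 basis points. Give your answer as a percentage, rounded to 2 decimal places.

Periodic yield y = 0.05275. Modified duration first:
  t   CF        PV=CF/(1+0.05275)^t    t·PV
  1       21.875        20.7789        20.7789
  2       21.875        19.7377        39.4755
  3       21.875        18.7487        56.2462
  4       21.875        17.8093        71.2372
  5       21.875        16.9169        84.5847
  6      521.875       383.3672     2,300.2034
  Σ                    477.3589     2,572.5260
P = 477.3589; D_Mac = 5.38908 half-year periods = 2.69454 yrs; D_mod = 2.69454/(1+0.05275) = 2.55953 yrs.
ΔP/P ≈ -D_mod · Δy = -2.55953 × (-0.0015) = +0.003839 = +0.3839%.

+0.38%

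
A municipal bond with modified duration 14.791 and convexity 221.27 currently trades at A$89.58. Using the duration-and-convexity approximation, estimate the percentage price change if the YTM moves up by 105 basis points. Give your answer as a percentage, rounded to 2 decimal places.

Duration effect: -D_mod·Δy = -14.791 × (+0.0105) = -0.1553055
Convexity effect: ½·C·(Δy)² = 0.5 × 221.27 × (0.0105)² = +0.01219750875
ΔP/P ≈ -0.1553055 + 0.01219750875 = -0.14310799125
= -14.310799125%.

-14.31%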